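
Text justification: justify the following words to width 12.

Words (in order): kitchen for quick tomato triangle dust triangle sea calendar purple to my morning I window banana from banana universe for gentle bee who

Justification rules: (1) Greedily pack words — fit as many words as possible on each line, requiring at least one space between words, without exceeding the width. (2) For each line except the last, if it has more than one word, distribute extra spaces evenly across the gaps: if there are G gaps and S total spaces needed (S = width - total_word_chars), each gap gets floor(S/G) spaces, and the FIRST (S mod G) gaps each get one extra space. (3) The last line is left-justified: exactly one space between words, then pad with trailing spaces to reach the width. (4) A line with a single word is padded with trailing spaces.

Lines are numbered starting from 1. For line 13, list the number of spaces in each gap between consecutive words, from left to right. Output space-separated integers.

Answer: 3

Derivation:
Line 1: ['kitchen', 'for'] (min_width=11, slack=1)
Line 2: ['quick', 'tomato'] (min_width=12, slack=0)
Line 3: ['triangle'] (min_width=8, slack=4)
Line 4: ['dust'] (min_width=4, slack=8)
Line 5: ['triangle', 'sea'] (min_width=12, slack=0)
Line 6: ['calendar'] (min_width=8, slack=4)
Line 7: ['purple', 'to', 'my'] (min_width=12, slack=0)
Line 8: ['morning', 'I'] (min_width=9, slack=3)
Line 9: ['window'] (min_width=6, slack=6)
Line 10: ['banana', 'from'] (min_width=11, slack=1)
Line 11: ['banana'] (min_width=6, slack=6)
Line 12: ['universe', 'for'] (min_width=12, slack=0)
Line 13: ['gentle', 'bee'] (min_width=10, slack=2)
Line 14: ['who'] (min_width=3, slack=9)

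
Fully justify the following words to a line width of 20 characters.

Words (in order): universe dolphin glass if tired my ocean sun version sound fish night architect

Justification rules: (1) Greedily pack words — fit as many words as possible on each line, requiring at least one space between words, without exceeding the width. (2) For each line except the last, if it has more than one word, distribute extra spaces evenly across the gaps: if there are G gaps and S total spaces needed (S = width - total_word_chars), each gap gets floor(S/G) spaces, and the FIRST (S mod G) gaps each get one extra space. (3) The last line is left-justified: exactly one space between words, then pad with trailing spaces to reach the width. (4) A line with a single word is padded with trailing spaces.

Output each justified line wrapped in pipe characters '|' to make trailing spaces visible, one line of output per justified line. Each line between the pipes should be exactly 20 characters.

Line 1: ['universe', 'dolphin'] (min_width=16, slack=4)
Line 2: ['glass', 'if', 'tired', 'my'] (min_width=17, slack=3)
Line 3: ['ocean', 'sun', 'version'] (min_width=17, slack=3)
Line 4: ['sound', 'fish', 'night'] (min_width=16, slack=4)
Line 5: ['architect'] (min_width=9, slack=11)

Answer: |universe     dolphin|
|glass  if  tired  my|
|ocean   sun  version|
|sound   fish   night|
|architect           |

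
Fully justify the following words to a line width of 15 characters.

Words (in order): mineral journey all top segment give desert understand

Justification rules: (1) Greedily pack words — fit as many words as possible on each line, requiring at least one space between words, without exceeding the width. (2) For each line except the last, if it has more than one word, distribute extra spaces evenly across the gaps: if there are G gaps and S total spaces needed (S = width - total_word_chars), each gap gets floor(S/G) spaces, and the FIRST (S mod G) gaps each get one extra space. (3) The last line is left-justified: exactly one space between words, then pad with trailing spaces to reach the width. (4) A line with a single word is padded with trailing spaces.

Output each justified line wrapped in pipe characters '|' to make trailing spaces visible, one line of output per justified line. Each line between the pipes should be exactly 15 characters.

Line 1: ['mineral', 'journey'] (min_width=15, slack=0)
Line 2: ['all', 'top', 'segment'] (min_width=15, slack=0)
Line 3: ['give', 'desert'] (min_width=11, slack=4)
Line 4: ['understand'] (min_width=10, slack=5)

Answer: |mineral journey|
|all top segment|
|give     desert|
|understand     |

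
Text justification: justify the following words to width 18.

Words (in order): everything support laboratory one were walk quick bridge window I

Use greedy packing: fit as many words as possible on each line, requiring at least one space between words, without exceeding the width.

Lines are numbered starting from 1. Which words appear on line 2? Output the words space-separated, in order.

Line 1: ['everything', 'support'] (min_width=18, slack=0)
Line 2: ['laboratory', 'one'] (min_width=14, slack=4)
Line 3: ['were', 'walk', 'quick'] (min_width=15, slack=3)
Line 4: ['bridge', 'window', 'I'] (min_width=15, slack=3)

Answer: laboratory one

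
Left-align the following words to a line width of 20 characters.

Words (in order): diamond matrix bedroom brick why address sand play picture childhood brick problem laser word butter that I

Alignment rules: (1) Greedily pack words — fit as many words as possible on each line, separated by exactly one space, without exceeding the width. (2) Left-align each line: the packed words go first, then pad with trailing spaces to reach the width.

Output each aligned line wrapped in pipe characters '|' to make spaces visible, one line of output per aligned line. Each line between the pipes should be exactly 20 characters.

Line 1: ['diamond', 'matrix'] (min_width=14, slack=6)
Line 2: ['bedroom', 'brick', 'why'] (min_width=17, slack=3)
Line 3: ['address', 'sand', 'play'] (min_width=17, slack=3)
Line 4: ['picture', 'childhood'] (min_width=17, slack=3)
Line 5: ['brick', 'problem', 'laser'] (min_width=19, slack=1)
Line 6: ['word', 'butter', 'that', 'I'] (min_width=18, slack=2)

Answer: |diamond matrix      |
|bedroom brick why   |
|address sand play   |
|picture childhood   |
|brick problem laser |
|word butter that I  |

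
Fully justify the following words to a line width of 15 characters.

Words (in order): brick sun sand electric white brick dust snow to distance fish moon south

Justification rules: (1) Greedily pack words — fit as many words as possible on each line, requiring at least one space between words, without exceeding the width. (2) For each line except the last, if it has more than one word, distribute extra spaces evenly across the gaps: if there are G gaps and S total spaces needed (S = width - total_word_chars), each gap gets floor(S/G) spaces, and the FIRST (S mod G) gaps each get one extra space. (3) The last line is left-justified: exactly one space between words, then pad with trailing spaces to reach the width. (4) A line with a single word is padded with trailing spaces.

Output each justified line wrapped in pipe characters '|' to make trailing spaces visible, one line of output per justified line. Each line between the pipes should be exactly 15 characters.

Answer: |brick  sun sand|
|electric  white|
|brick dust snow|
|to     distance|
|fish moon south|

Derivation:
Line 1: ['brick', 'sun', 'sand'] (min_width=14, slack=1)
Line 2: ['electric', 'white'] (min_width=14, slack=1)
Line 3: ['brick', 'dust', 'snow'] (min_width=15, slack=0)
Line 4: ['to', 'distance'] (min_width=11, slack=4)
Line 5: ['fish', 'moon', 'south'] (min_width=15, slack=0)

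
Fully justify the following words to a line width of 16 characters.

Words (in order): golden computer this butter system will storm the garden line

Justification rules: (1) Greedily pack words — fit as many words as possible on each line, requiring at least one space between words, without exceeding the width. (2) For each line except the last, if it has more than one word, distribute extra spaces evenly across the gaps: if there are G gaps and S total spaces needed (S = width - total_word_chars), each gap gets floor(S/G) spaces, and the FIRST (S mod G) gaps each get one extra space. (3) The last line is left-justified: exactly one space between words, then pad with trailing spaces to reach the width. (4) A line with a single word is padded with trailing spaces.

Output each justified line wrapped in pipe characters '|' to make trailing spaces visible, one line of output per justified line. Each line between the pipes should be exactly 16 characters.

Answer: |golden  computer|
|this      butter|
|system      will|
|storm the garden|
|line            |

Derivation:
Line 1: ['golden', 'computer'] (min_width=15, slack=1)
Line 2: ['this', 'butter'] (min_width=11, slack=5)
Line 3: ['system', 'will'] (min_width=11, slack=5)
Line 4: ['storm', 'the', 'garden'] (min_width=16, slack=0)
Line 5: ['line'] (min_width=4, slack=12)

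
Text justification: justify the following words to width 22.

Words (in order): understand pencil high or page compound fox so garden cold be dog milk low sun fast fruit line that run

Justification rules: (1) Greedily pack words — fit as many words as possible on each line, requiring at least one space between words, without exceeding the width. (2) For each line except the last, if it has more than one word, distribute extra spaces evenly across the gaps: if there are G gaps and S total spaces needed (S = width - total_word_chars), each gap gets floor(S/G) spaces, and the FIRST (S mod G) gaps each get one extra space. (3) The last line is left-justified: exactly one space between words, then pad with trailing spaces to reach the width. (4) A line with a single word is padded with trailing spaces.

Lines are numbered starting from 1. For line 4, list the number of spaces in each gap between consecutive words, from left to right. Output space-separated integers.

Answer: 3 3 2

Derivation:
Line 1: ['understand', 'pencil', 'high'] (min_width=22, slack=0)
Line 2: ['or', 'page', 'compound', 'fox'] (min_width=20, slack=2)
Line 3: ['so', 'garden', 'cold', 'be', 'dog'] (min_width=21, slack=1)
Line 4: ['milk', 'low', 'sun', 'fast'] (min_width=17, slack=5)
Line 5: ['fruit', 'line', 'that', 'run'] (min_width=19, slack=3)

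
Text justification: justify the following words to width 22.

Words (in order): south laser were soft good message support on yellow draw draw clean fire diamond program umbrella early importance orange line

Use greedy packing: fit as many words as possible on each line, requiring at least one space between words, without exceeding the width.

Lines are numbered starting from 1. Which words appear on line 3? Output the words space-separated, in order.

Answer: on yellow draw draw

Derivation:
Line 1: ['south', 'laser', 'were', 'soft'] (min_width=21, slack=1)
Line 2: ['good', 'message', 'support'] (min_width=20, slack=2)
Line 3: ['on', 'yellow', 'draw', 'draw'] (min_width=19, slack=3)
Line 4: ['clean', 'fire', 'diamond'] (min_width=18, slack=4)
Line 5: ['program', 'umbrella', 'early'] (min_width=22, slack=0)
Line 6: ['importance', 'orange', 'line'] (min_width=22, slack=0)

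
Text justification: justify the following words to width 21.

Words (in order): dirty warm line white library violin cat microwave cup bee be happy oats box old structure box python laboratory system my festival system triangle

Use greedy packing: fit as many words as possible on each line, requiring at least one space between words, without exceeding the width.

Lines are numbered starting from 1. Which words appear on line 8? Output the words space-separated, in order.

Line 1: ['dirty', 'warm', 'line', 'white'] (min_width=21, slack=0)
Line 2: ['library', 'violin', 'cat'] (min_width=18, slack=3)
Line 3: ['microwave', 'cup', 'bee', 'be'] (min_width=20, slack=1)
Line 4: ['happy', 'oats', 'box', 'old'] (min_width=18, slack=3)
Line 5: ['structure', 'box', 'python'] (min_width=20, slack=1)
Line 6: ['laboratory', 'system', 'my'] (min_width=20, slack=1)
Line 7: ['festival', 'system'] (min_width=15, slack=6)
Line 8: ['triangle'] (min_width=8, slack=13)

Answer: triangle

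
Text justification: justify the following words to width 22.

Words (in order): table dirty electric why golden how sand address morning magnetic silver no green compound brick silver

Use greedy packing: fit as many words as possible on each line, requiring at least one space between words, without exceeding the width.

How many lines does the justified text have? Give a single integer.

Line 1: ['table', 'dirty', 'electric'] (min_width=20, slack=2)
Line 2: ['why', 'golden', 'how', 'sand'] (min_width=19, slack=3)
Line 3: ['address', 'morning'] (min_width=15, slack=7)
Line 4: ['magnetic', 'silver', 'no'] (min_width=18, slack=4)
Line 5: ['green', 'compound', 'brick'] (min_width=20, slack=2)
Line 6: ['silver'] (min_width=6, slack=16)
Total lines: 6

Answer: 6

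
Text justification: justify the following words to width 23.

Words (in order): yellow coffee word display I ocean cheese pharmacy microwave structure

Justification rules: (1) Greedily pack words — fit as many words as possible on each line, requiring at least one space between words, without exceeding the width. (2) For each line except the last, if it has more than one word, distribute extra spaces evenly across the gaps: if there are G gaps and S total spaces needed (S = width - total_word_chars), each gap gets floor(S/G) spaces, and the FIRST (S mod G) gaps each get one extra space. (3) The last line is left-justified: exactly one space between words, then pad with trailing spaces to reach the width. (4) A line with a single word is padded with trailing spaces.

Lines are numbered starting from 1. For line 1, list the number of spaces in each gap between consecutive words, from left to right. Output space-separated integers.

Line 1: ['yellow', 'coffee', 'word'] (min_width=18, slack=5)
Line 2: ['display', 'I', 'ocean', 'cheese'] (min_width=22, slack=1)
Line 3: ['pharmacy', 'microwave'] (min_width=18, slack=5)
Line 4: ['structure'] (min_width=9, slack=14)

Answer: 4 3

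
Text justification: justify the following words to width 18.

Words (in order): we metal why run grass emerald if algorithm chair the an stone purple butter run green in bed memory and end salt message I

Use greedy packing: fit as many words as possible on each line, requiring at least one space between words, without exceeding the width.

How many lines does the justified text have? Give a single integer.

Answer: 8

Derivation:
Line 1: ['we', 'metal', 'why', 'run'] (min_width=16, slack=2)
Line 2: ['grass', 'emerald', 'if'] (min_width=16, slack=2)
Line 3: ['algorithm', 'chair'] (min_width=15, slack=3)
Line 4: ['the', 'an', 'stone'] (min_width=12, slack=6)
Line 5: ['purple', 'butter', 'run'] (min_width=17, slack=1)
Line 6: ['green', 'in', 'bed'] (min_width=12, slack=6)
Line 7: ['memory', 'and', 'end'] (min_width=14, slack=4)
Line 8: ['salt', 'message', 'I'] (min_width=14, slack=4)
Total lines: 8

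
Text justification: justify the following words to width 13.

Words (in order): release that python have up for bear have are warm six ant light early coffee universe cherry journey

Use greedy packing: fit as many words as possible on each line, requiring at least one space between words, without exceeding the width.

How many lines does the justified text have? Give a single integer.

Line 1: ['release', 'that'] (min_width=12, slack=1)
Line 2: ['python', 'have'] (min_width=11, slack=2)
Line 3: ['up', 'for', 'bear'] (min_width=11, slack=2)
Line 4: ['have', 'are', 'warm'] (min_width=13, slack=0)
Line 5: ['six', 'ant', 'light'] (min_width=13, slack=0)
Line 6: ['early', 'coffee'] (min_width=12, slack=1)
Line 7: ['universe'] (min_width=8, slack=5)
Line 8: ['cherry'] (min_width=6, slack=7)
Line 9: ['journey'] (min_width=7, slack=6)
Total lines: 9

Answer: 9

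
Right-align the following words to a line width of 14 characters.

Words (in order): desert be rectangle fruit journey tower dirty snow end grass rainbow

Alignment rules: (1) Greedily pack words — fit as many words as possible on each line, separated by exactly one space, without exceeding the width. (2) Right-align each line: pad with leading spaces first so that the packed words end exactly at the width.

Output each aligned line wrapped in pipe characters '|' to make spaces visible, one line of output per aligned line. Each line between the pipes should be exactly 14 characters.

Answer: |     desert be|
|     rectangle|
| fruit journey|
|   tower dirty|
|snow end grass|
|       rainbow|

Derivation:
Line 1: ['desert', 'be'] (min_width=9, slack=5)
Line 2: ['rectangle'] (min_width=9, slack=5)
Line 3: ['fruit', 'journey'] (min_width=13, slack=1)
Line 4: ['tower', 'dirty'] (min_width=11, slack=3)
Line 5: ['snow', 'end', 'grass'] (min_width=14, slack=0)
Line 6: ['rainbow'] (min_width=7, slack=7)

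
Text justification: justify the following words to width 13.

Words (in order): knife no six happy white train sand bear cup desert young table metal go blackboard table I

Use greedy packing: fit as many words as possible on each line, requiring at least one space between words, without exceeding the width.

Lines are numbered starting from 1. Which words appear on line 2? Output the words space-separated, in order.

Answer: happy white

Derivation:
Line 1: ['knife', 'no', 'six'] (min_width=12, slack=1)
Line 2: ['happy', 'white'] (min_width=11, slack=2)
Line 3: ['train', 'sand'] (min_width=10, slack=3)
Line 4: ['bear', 'cup'] (min_width=8, slack=5)
Line 5: ['desert', 'young'] (min_width=12, slack=1)
Line 6: ['table', 'metal'] (min_width=11, slack=2)
Line 7: ['go', 'blackboard'] (min_width=13, slack=0)
Line 8: ['table', 'I'] (min_width=7, slack=6)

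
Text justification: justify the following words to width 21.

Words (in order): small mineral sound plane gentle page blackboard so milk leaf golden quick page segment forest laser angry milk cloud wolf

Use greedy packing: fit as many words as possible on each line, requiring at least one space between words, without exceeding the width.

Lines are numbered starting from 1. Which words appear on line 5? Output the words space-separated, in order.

Answer: page segment forest

Derivation:
Line 1: ['small', 'mineral', 'sound'] (min_width=19, slack=2)
Line 2: ['plane', 'gentle', 'page'] (min_width=17, slack=4)
Line 3: ['blackboard', 'so', 'milk'] (min_width=18, slack=3)
Line 4: ['leaf', 'golden', 'quick'] (min_width=17, slack=4)
Line 5: ['page', 'segment', 'forest'] (min_width=19, slack=2)
Line 6: ['laser', 'angry', 'milk'] (min_width=16, slack=5)
Line 7: ['cloud', 'wolf'] (min_width=10, slack=11)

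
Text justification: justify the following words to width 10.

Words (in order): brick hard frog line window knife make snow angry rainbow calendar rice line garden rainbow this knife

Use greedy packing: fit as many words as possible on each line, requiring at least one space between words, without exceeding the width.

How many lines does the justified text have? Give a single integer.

Answer: 11

Derivation:
Line 1: ['brick', 'hard'] (min_width=10, slack=0)
Line 2: ['frog', 'line'] (min_width=9, slack=1)
Line 3: ['window'] (min_width=6, slack=4)
Line 4: ['knife', 'make'] (min_width=10, slack=0)
Line 5: ['snow', 'angry'] (min_width=10, slack=0)
Line 6: ['rainbow'] (min_width=7, slack=3)
Line 7: ['calendar'] (min_width=8, slack=2)
Line 8: ['rice', 'line'] (min_width=9, slack=1)
Line 9: ['garden'] (min_width=6, slack=4)
Line 10: ['rainbow'] (min_width=7, slack=3)
Line 11: ['this', 'knife'] (min_width=10, slack=0)
Total lines: 11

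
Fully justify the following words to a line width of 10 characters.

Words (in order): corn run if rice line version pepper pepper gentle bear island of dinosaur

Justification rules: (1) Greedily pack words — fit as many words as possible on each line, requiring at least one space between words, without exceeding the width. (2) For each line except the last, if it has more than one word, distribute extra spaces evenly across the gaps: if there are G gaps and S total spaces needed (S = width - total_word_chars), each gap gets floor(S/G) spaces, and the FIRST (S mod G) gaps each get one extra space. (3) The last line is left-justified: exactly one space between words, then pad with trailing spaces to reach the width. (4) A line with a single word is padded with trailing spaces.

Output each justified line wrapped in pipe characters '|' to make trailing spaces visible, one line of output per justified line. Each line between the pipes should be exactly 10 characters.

Answer: |corn   run|
|if    rice|
|line      |
|version   |
|pepper    |
|pepper    |
|gentle    |
|bear      |
|island  of|
|dinosaur  |

Derivation:
Line 1: ['corn', 'run'] (min_width=8, slack=2)
Line 2: ['if', 'rice'] (min_width=7, slack=3)
Line 3: ['line'] (min_width=4, slack=6)
Line 4: ['version'] (min_width=7, slack=3)
Line 5: ['pepper'] (min_width=6, slack=4)
Line 6: ['pepper'] (min_width=6, slack=4)
Line 7: ['gentle'] (min_width=6, slack=4)
Line 8: ['bear'] (min_width=4, slack=6)
Line 9: ['island', 'of'] (min_width=9, slack=1)
Line 10: ['dinosaur'] (min_width=8, slack=2)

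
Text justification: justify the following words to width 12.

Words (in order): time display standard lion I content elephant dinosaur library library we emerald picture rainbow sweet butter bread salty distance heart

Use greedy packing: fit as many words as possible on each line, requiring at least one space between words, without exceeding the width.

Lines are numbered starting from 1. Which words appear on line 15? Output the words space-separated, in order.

Answer: heart

Derivation:
Line 1: ['time', 'display'] (min_width=12, slack=0)
Line 2: ['standard'] (min_width=8, slack=4)
Line 3: ['lion', 'I'] (min_width=6, slack=6)
Line 4: ['content'] (min_width=7, slack=5)
Line 5: ['elephant'] (min_width=8, slack=4)
Line 6: ['dinosaur'] (min_width=8, slack=4)
Line 7: ['library'] (min_width=7, slack=5)
Line 8: ['library', 'we'] (min_width=10, slack=2)
Line 9: ['emerald'] (min_width=7, slack=5)
Line 10: ['picture'] (min_width=7, slack=5)
Line 11: ['rainbow'] (min_width=7, slack=5)
Line 12: ['sweet', 'butter'] (min_width=12, slack=0)
Line 13: ['bread', 'salty'] (min_width=11, slack=1)
Line 14: ['distance'] (min_width=8, slack=4)
Line 15: ['heart'] (min_width=5, slack=7)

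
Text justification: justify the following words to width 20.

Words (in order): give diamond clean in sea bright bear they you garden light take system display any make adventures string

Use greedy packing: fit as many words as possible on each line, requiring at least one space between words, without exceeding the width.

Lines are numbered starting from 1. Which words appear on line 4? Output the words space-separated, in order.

Line 1: ['give', 'diamond', 'clean'] (min_width=18, slack=2)
Line 2: ['in', 'sea', 'bright', 'bear'] (min_width=18, slack=2)
Line 3: ['they', 'you', 'garden'] (min_width=15, slack=5)
Line 4: ['light', 'take', 'system'] (min_width=17, slack=3)
Line 5: ['display', 'any', 'make'] (min_width=16, slack=4)
Line 6: ['adventures', 'string'] (min_width=17, slack=3)

Answer: light take system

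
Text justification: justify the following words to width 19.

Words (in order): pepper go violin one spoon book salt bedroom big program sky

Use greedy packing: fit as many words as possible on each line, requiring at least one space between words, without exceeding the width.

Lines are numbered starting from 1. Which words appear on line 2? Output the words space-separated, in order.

Answer: one spoon book salt

Derivation:
Line 1: ['pepper', 'go', 'violin'] (min_width=16, slack=3)
Line 2: ['one', 'spoon', 'book', 'salt'] (min_width=19, slack=0)
Line 3: ['bedroom', 'big', 'program'] (min_width=19, slack=0)
Line 4: ['sky'] (min_width=3, slack=16)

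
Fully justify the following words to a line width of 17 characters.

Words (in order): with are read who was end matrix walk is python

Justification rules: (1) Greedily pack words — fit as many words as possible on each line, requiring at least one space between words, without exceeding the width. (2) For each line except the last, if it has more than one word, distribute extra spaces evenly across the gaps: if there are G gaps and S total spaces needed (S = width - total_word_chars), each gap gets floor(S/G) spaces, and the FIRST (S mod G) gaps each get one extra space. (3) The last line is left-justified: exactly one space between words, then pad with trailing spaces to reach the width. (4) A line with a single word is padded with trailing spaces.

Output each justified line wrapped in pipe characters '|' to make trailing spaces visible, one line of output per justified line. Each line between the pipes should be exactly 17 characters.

Line 1: ['with', 'are', 'read', 'who'] (min_width=17, slack=0)
Line 2: ['was', 'end', 'matrix'] (min_width=14, slack=3)
Line 3: ['walk', 'is', 'python'] (min_width=14, slack=3)

Answer: |with are read who|
|was   end  matrix|
|walk is python   |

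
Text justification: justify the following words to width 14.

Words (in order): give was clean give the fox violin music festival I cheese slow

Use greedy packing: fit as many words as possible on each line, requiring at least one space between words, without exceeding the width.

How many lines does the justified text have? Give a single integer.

Line 1: ['give', 'was', 'clean'] (min_width=14, slack=0)
Line 2: ['give', 'the', 'fox'] (min_width=12, slack=2)
Line 3: ['violin', 'music'] (min_width=12, slack=2)
Line 4: ['festival', 'I'] (min_width=10, slack=4)
Line 5: ['cheese', 'slow'] (min_width=11, slack=3)
Total lines: 5

Answer: 5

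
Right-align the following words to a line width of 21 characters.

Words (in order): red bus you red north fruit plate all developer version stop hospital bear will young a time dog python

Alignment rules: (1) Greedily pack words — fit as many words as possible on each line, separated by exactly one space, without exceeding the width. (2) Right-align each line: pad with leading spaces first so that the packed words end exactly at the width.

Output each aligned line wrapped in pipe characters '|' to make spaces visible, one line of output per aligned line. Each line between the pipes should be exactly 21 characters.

Line 1: ['red', 'bus', 'you', 'red', 'north'] (min_width=21, slack=0)
Line 2: ['fruit', 'plate', 'all'] (min_width=15, slack=6)
Line 3: ['developer', 'version'] (min_width=17, slack=4)
Line 4: ['stop', 'hospital', 'bear'] (min_width=18, slack=3)
Line 5: ['will', 'young', 'a', 'time', 'dog'] (min_width=21, slack=0)
Line 6: ['python'] (min_width=6, slack=15)

Answer: |red bus you red north|
|      fruit plate all|
|    developer version|
|   stop hospital bear|
|will young a time dog|
|               python|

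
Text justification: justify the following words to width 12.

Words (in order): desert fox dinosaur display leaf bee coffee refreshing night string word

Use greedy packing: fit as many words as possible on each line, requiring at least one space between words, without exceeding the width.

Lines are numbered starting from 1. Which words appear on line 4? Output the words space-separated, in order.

Answer: bee coffee

Derivation:
Line 1: ['desert', 'fox'] (min_width=10, slack=2)
Line 2: ['dinosaur'] (min_width=8, slack=4)
Line 3: ['display', 'leaf'] (min_width=12, slack=0)
Line 4: ['bee', 'coffee'] (min_width=10, slack=2)
Line 5: ['refreshing'] (min_width=10, slack=2)
Line 6: ['night', 'string'] (min_width=12, slack=0)
Line 7: ['word'] (min_width=4, slack=8)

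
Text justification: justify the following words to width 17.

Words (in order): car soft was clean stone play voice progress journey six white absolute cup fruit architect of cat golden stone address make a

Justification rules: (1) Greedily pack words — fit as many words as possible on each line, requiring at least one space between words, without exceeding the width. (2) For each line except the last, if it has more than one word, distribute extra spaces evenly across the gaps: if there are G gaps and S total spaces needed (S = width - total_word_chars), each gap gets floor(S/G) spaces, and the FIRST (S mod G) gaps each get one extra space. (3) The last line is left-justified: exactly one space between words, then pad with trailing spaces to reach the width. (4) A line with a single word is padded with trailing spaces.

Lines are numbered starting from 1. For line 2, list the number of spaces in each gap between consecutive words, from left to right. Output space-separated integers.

Line 1: ['car', 'soft', 'was'] (min_width=12, slack=5)
Line 2: ['clean', 'stone', 'play'] (min_width=16, slack=1)
Line 3: ['voice', 'progress'] (min_width=14, slack=3)
Line 4: ['journey', 'six', 'white'] (min_width=17, slack=0)
Line 5: ['absolute', 'cup'] (min_width=12, slack=5)
Line 6: ['fruit', 'architect'] (min_width=15, slack=2)
Line 7: ['of', 'cat', 'golden'] (min_width=13, slack=4)
Line 8: ['stone', 'address'] (min_width=13, slack=4)
Line 9: ['make', 'a'] (min_width=6, slack=11)

Answer: 2 1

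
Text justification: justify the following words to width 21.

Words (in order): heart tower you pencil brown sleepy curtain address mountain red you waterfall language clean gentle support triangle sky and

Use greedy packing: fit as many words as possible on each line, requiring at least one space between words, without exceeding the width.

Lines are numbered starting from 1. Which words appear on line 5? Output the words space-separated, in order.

Answer: waterfall language

Derivation:
Line 1: ['heart', 'tower', 'you'] (min_width=15, slack=6)
Line 2: ['pencil', 'brown', 'sleepy'] (min_width=19, slack=2)
Line 3: ['curtain', 'address'] (min_width=15, slack=6)
Line 4: ['mountain', 'red', 'you'] (min_width=16, slack=5)
Line 5: ['waterfall', 'language'] (min_width=18, slack=3)
Line 6: ['clean', 'gentle', 'support'] (min_width=20, slack=1)
Line 7: ['triangle', 'sky', 'and'] (min_width=16, slack=5)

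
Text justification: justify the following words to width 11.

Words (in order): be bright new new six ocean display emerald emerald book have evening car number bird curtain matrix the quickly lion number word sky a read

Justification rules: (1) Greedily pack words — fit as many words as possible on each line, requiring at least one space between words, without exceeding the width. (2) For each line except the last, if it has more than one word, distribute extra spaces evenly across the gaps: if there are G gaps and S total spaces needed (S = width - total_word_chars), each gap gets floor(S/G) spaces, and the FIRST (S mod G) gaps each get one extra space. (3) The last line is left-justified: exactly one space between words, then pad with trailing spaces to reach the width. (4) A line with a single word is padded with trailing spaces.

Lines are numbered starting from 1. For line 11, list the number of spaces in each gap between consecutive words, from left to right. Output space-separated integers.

Answer: 2

Derivation:
Line 1: ['be', 'bright'] (min_width=9, slack=2)
Line 2: ['new', 'new', 'six'] (min_width=11, slack=0)
Line 3: ['ocean'] (min_width=5, slack=6)
Line 4: ['display'] (min_width=7, slack=4)
Line 5: ['emerald'] (min_width=7, slack=4)
Line 6: ['emerald'] (min_width=7, slack=4)
Line 7: ['book', 'have'] (min_width=9, slack=2)
Line 8: ['evening', 'car'] (min_width=11, slack=0)
Line 9: ['number', 'bird'] (min_width=11, slack=0)
Line 10: ['curtain'] (min_width=7, slack=4)
Line 11: ['matrix', 'the'] (min_width=10, slack=1)
Line 12: ['quickly'] (min_width=7, slack=4)
Line 13: ['lion', 'number'] (min_width=11, slack=0)
Line 14: ['word', 'sky', 'a'] (min_width=10, slack=1)
Line 15: ['read'] (min_width=4, slack=7)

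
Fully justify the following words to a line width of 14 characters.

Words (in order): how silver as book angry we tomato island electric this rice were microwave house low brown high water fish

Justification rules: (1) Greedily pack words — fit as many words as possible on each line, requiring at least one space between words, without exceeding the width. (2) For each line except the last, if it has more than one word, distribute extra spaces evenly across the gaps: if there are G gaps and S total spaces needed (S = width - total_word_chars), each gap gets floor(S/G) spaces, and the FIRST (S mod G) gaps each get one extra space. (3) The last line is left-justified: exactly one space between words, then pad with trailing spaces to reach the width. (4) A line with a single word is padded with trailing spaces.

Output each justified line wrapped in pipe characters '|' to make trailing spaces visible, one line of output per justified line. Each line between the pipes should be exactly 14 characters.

Line 1: ['how', 'silver', 'as'] (min_width=13, slack=1)
Line 2: ['book', 'angry', 'we'] (min_width=13, slack=1)
Line 3: ['tomato', 'island'] (min_width=13, slack=1)
Line 4: ['electric', 'this'] (min_width=13, slack=1)
Line 5: ['rice', 'were'] (min_width=9, slack=5)
Line 6: ['microwave'] (min_width=9, slack=5)
Line 7: ['house', 'low'] (min_width=9, slack=5)
Line 8: ['brown', 'high'] (min_width=10, slack=4)
Line 9: ['water', 'fish'] (min_width=10, slack=4)

Answer: |how  silver as|
|book  angry we|
|tomato  island|
|electric  this|
|rice      were|
|microwave     |
|house      low|
|brown     high|
|water fish    |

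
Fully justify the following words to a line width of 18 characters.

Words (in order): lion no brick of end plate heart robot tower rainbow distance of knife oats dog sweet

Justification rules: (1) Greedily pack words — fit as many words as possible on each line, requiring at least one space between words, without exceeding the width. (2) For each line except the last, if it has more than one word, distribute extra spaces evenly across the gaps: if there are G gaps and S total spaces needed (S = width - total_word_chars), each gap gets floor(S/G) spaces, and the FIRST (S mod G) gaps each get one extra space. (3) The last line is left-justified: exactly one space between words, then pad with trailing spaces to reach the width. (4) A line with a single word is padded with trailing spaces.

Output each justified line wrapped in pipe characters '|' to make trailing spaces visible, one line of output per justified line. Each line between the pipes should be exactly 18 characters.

Answer: |lion  no  brick of|
|end   plate  heart|
|robot        tower|
|rainbow   distance|
|of  knife oats dog|
|sweet             |

Derivation:
Line 1: ['lion', 'no', 'brick', 'of'] (min_width=16, slack=2)
Line 2: ['end', 'plate', 'heart'] (min_width=15, slack=3)
Line 3: ['robot', 'tower'] (min_width=11, slack=7)
Line 4: ['rainbow', 'distance'] (min_width=16, slack=2)
Line 5: ['of', 'knife', 'oats', 'dog'] (min_width=17, slack=1)
Line 6: ['sweet'] (min_width=5, slack=13)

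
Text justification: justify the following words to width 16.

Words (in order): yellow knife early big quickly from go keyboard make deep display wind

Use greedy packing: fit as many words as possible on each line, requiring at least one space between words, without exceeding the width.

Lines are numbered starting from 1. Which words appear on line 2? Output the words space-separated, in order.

Line 1: ['yellow', 'knife'] (min_width=12, slack=4)
Line 2: ['early', 'big'] (min_width=9, slack=7)
Line 3: ['quickly', 'from', 'go'] (min_width=15, slack=1)
Line 4: ['keyboard', 'make'] (min_width=13, slack=3)
Line 5: ['deep', 'display'] (min_width=12, slack=4)
Line 6: ['wind'] (min_width=4, slack=12)

Answer: early big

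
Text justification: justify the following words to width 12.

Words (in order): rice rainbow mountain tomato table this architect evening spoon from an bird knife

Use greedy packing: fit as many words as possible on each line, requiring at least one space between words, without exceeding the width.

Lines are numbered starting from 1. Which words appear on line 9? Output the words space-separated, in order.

Answer: knife

Derivation:
Line 1: ['rice', 'rainbow'] (min_width=12, slack=0)
Line 2: ['mountain'] (min_width=8, slack=4)
Line 3: ['tomato', 'table'] (min_width=12, slack=0)
Line 4: ['this'] (min_width=4, slack=8)
Line 5: ['architect'] (min_width=9, slack=3)
Line 6: ['evening'] (min_width=7, slack=5)
Line 7: ['spoon', 'from'] (min_width=10, slack=2)
Line 8: ['an', 'bird'] (min_width=7, slack=5)
Line 9: ['knife'] (min_width=5, slack=7)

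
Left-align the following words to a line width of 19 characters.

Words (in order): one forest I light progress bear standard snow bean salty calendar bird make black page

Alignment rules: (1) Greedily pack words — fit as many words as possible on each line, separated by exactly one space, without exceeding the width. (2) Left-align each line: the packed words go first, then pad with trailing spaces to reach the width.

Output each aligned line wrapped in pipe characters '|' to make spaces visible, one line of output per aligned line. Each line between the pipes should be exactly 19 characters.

Answer: |one forest I light |
|progress bear      |
|standard snow bean |
|salty calendar bird|
|make black page    |

Derivation:
Line 1: ['one', 'forest', 'I', 'light'] (min_width=18, slack=1)
Line 2: ['progress', 'bear'] (min_width=13, slack=6)
Line 3: ['standard', 'snow', 'bean'] (min_width=18, slack=1)
Line 4: ['salty', 'calendar', 'bird'] (min_width=19, slack=0)
Line 5: ['make', 'black', 'page'] (min_width=15, slack=4)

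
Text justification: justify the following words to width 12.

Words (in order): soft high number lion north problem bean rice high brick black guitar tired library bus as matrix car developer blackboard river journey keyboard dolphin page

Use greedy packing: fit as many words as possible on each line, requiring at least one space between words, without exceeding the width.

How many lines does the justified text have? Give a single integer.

Line 1: ['soft', 'high'] (min_width=9, slack=3)
Line 2: ['number', 'lion'] (min_width=11, slack=1)
Line 3: ['north'] (min_width=5, slack=7)
Line 4: ['problem', 'bean'] (min_width=12, slack=0)
Line 5: ['rice', 'high'] (min_width=9, slack=3)
Line 6: ['brick', 'black'] (min_width=11, slack=1)
Line 7: ['guitar', 'tired'] (min_width=12, slack=0)
Line 8: ['library', 'bus'] (min_width=11, slack=1)
Line 9: ['as', 'matrix'] (min_width=9, slack=3)
Line 10: ['car'] (min_width=3, slack=9)
Line 11: ['developer'] (min_width=9, slack=3)
Line 12: ['blackboard'] (min_width=10, slack=2)
Line 13: ['river'] (min_width=5, slack=7)
Line 14: ['journey'] (min_width=7, slack=5)
Line 15: ['keyboard'] (min_width=8, slack=4)
Line 16: ['dolphin', 'page'] (min_width=12, slack=0)
Total lines: 16

Answer: 16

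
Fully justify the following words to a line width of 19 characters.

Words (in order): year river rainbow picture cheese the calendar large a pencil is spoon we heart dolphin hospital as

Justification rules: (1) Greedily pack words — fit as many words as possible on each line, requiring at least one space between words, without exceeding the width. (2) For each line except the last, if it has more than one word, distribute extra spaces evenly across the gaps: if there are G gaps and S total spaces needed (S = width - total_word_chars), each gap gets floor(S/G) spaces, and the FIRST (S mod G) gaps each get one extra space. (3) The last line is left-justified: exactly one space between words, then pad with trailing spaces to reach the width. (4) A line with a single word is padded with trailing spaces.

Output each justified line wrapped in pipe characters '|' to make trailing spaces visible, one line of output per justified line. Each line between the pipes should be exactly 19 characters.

Line 1: ['year', 'river', 'rainbow'] (min_width=18, slack=1)
Line 2: ['picture', 'cheese', 'the'] (min_width=18, slack=1)
Line 3: ['calendar', 'large', 'a'] (min_width=16, slack=3)
Line 4: ['pencil', 'is', 'spoon', 'we'] (min_width=18, slack=1)
Line 5: ['heart', 'dolphin'] (min_width=13, slack=6)
Line 6: ['hospital', 'as'] (min_width=11, slack=8)

Answer: |year  river rainbow|
|picture  cheese the|
|calendar   large  a|
|pencil  is spoon we|
|heart       dolphin|
|hospital as        |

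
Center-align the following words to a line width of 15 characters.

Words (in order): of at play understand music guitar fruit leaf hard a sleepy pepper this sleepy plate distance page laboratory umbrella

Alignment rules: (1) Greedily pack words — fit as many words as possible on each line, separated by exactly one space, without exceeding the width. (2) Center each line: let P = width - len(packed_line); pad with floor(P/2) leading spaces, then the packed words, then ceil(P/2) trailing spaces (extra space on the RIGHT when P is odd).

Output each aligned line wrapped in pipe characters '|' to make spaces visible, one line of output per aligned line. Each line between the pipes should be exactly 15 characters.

Answer: |  of at play   |
|  understand   |
| music guitar  |
|fruit leaf hard|
|a sleepy pepper|
|  this sleepy  |
|plate distance |
|page laboratory|
|   umbrella    |

Derivation:
Line 1: ['of', 'at', 'play'] (min_width=10, slack=5)
Line 2: ['understand'] (min_width=10, slack=5)
Line 3: ['music', 'guitar'] (min_width=12, slack=3)
Line 4: ['fruit', 'leaf', 'hard'] (min_width=15, slack=0)
Line 5: ['a', 'sleepy', 'pepper'] (min_width=15, slack=0)
Line 6: ['this', 'sleepy'] (min_width=11, slack=4)
Line 7: ['plate', 'distance'] (min_width=14, slack=1)
Line 8: ['page', 'laboratory'] (min_width=15, slack=0)
Line 9: ['umbrella'] (min_width=8, slack=7)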